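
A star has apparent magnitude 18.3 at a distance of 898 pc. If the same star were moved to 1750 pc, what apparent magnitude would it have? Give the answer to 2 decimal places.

Flux ∝ 1/d², so Δm = 5 log₁₀(d₂/d₁) = 5 log₁₀(1750/898) = 1.449
m₂ = m₁ + Δm = 18.3 + (1.449) = 19.749

m ≈ 19.75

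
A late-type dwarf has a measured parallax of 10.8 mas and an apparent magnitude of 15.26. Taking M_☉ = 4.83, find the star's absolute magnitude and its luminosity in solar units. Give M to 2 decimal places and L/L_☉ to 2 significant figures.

d = 1/p = 1000/10.8 mas = 92.59 pc
M = m − 5 log₁₀ d + 5 = 15.26 − 5·1.9666 + 5 = 10.427
M − M_☉ = 10.427 − 4.83 = 5.597
L/L_☉ = 10^(−0.4 × 5.597) = 5.770×10^-3

M ≈ 10.43; L/L_☉ ≈ 5.8×10^-3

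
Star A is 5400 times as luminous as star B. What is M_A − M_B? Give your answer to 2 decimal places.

M_A − M_B ≈ -9.33

Pogson: ΔM = −2.5 log₁₀(ratio) = −2.5 log₁₀(5400) = −2.5 × 3.7324 = -9.331
Star A is brighter, so it has the smaller magnitude: the difference is negative.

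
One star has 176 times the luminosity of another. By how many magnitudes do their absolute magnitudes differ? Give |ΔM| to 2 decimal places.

Pogson: ΔM = −2.5 log₁₀(ratio) = −2.5 log₁₀(176) = −2.5 × 2.2455 = -5.614

|ΔM| ≈ 5.61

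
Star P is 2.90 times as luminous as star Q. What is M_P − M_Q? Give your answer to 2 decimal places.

Pogson: ΔM = −2.5 log₁₀(ratio) = −2.5 log₁₀(2.90) = −2.5 × 0.4624 = -1.156
Star P is brighter, so it has the smaller magnitude: the difference is negative.

M_P − M_Q ≈ -1.16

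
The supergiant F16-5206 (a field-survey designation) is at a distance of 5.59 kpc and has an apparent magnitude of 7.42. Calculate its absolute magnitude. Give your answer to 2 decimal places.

M ≈ -6.32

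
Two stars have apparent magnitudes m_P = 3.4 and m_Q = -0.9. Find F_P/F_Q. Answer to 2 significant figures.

F_P/F_Q ≈ 0.019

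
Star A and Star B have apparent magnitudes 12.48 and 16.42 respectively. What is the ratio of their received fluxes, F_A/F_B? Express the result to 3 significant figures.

Magnitude difference = -3.94
Flux ratio = 10^(−0.4 Δm) = 10^(−0.4 × -3.94) = 10^1.576 = 37.67

F_A/F_B ≈ 37.7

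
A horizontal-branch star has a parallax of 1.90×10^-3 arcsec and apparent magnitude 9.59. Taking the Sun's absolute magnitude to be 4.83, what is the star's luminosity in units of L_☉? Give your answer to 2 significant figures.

L/L_☉ ≈ 35

d = 1/p = 1/1.90×10^-3″ = 526.3 pc
M = m − 5 log₁₀ d + 5 = 9.59 − 5·2.7212 + 5 = 0.984
M − M_☉ = 0.984 − 4.83 = -3.846
L/L_☉ = 10^(−0.4 × -3.846) = 34.55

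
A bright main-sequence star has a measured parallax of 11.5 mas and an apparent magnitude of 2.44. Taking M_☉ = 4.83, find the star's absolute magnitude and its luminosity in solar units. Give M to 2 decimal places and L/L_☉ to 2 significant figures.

d = 1/p = 1000/11.5 mas = 86.96 pc
M = m − 5 log₁₀ d + 5 = 2.44 − 5·1.9393 + 5 = -2.257
M − M_☉ = -2.257 − 4.83 = -7.087
L/L_☉ = 10^(−0.4 × -7.087) = 683.3

M ≈ -2.26; L/L_☉ ≈ 680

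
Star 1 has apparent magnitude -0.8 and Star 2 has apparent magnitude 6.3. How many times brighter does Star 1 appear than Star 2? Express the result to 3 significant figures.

692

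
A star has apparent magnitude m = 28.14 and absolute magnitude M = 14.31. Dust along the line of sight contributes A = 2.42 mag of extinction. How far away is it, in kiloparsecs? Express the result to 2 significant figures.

d ≈ 1.9 kpc

m − M = 5 log₁₀(d/10 pc) + A  ⇒  28.14 − (14.31) − 2.42 = 5 log₁₀(d/10)
11.410 = 5 log₁₀(d/10)
log₁₀ d = (m − M − A)/5 + 1 = 3.2820
d = 10^3.2820 = 1914 pc
= 1.914 kpc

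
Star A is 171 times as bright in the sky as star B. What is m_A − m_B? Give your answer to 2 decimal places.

m_A − m_B ≈ -5.58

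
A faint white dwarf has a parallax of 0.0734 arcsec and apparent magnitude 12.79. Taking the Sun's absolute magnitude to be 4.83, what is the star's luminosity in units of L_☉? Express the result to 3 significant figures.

d = 1/p = 1/0.0734″ = 13.62 pc
M = m − 5 log₁₀ d + 5 = 12.79 − 5·1.1343 + 5 = 12.118
M − M_☉ = 12.118 − 4.83 = 7.288
L/L_☉ = 10^(−0.4 × 7.288) = 1.215×10^-3

L/L_☉ ≈ 1.22×10^-3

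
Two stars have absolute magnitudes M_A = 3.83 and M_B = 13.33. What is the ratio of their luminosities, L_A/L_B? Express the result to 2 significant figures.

L_A/L_B ≈ 6300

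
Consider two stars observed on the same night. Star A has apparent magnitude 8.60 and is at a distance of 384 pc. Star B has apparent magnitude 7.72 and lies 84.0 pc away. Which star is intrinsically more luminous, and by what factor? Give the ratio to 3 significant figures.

Star A is more luminous, by a factor of 9.29.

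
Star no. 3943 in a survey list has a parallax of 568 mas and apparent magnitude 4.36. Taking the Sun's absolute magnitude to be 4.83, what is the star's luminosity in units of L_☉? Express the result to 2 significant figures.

L/L_☉ ≈ 0.048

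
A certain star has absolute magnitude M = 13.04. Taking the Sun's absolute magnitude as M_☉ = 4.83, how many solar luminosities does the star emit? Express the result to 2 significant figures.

L/L_☉ ≈ 5.2×10^-4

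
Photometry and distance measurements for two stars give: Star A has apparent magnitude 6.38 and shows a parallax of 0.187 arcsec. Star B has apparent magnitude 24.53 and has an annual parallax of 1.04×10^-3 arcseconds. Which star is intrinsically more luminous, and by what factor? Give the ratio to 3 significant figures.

Star A is more luminous, by a factor of 563.

Star A: d = 1/p = 1/0.187″ = 5.348 pc
Star A: M = m − 5 log₁₀ d + 5 = 6.38 − 5·0.7282 + 5 = 7.739
Star B: d = 1/p = 1/1.04×10^-3″ = 961.5 pc
Star B: M = m − 5 log₁₀ d + 5 = 24.53 − 5·2.9830 + 5 = 14.615
ΔM = M_A − M_B = 7.739 − (14.615) = -6.876; smaller M is more luminous → Star A.
L ratio = 10^(0.4 |ΔM|) = 10^2.750 = 562.8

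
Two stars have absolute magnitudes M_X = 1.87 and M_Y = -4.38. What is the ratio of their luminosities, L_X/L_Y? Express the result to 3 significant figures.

ΔM = M_X − M_Y = 6.25
L_X/L_Y = 10^(−0.4 ΔM) = 10^-2.500 = 3.162×10^-3

L_X/L_Y ≈ 3.16×10^-3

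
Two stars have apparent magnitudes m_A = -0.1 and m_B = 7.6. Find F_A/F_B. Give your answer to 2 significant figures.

Δm = -0.1 − (7.6) = -7.7
Flux ratio = 10^(−0.4 Δm) = 10^(−0.4 × -7.7) = 10^3.080 = 1202

F_A/F_B ≈ 1200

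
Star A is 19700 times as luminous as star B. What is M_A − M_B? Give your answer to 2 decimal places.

M_A − M_B ≈ -10.74

Pogson: ΔM = −2.5 log₁₀(ratio) = −2.5 log₁₀(19700) = −2.5 × 4.2945 = -10.736
Star A is brighter, so it has the smaller magnitude: the difference is negative.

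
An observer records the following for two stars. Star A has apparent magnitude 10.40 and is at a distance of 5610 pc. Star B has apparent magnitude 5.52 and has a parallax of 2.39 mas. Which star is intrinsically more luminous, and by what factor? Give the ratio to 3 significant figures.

Star A is more luminous, by a factor of 2.01.

Star A: M = m − 5 log₁₀ d + 5 = 10.40 − 5·3.7490 + 5 = -3.345
Star B: p = 2.39 mas = 2.39×10^-3″ → d = 1/p = 418.4 pc
Star B: M = m − 5 log₁₀ d + 5 = 5.52 − 5·2.6216 + 5 = -2.588
ΔM = M_A − M_B = -3.345 − (-2.588) = -0.757; smaller M is more luminous → Star A.
L ratio = 10^(0.4 |ΔM|) = 10^0.303 = 2.008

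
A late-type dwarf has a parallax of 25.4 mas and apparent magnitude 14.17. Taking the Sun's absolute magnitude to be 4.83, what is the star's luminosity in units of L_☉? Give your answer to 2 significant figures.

d = 1/p = 1000/25.4 mas = 39.37 pc
M = m − 5 log₁₀ d + 5 = 14.17 − 5·1.5952 + 5 = 11.194
M − M_☉ = 11.194 − 4.83 = 6.364
L/L_☉ = 10^(−0.4 × 6.364) = 2.847×10^-3

L/L_☉ ≈ 2.8×10^-3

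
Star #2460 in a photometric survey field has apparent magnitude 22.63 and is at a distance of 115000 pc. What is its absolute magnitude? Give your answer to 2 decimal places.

5 log₁₀(d/10 pc) = 5 log₁₀(115000) − 5 = 20.303
M = m − 5 log₁₀(d/10) = 22.63 − 20.303 = 2.327

M ≈ 2.33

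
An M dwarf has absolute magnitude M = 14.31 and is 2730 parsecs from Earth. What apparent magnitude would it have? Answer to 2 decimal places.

m ≈ 26.49

m = M + 5 log₁₀ d − 5 = 14.31 + 5·3.4362 − 5 = 26.491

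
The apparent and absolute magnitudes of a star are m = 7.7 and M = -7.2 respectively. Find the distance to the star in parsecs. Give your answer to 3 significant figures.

d ≈ 9550 pc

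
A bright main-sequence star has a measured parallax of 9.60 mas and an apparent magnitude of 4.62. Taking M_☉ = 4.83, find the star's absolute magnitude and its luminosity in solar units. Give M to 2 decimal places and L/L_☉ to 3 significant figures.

d = 1/p = 1000/9.60 mas = 104.2 pc
M = m − 5 log₁₀ d + 5 = 4.62 − 5·2.0177 + 5 = -0.469
M − M_☉ = -0.469 − 4.83 = -5.299
L/L_☉ = 10^(−0.4 × -5.299) = 131.7

M ≈ -0.47; L/L_☉ ≈ 132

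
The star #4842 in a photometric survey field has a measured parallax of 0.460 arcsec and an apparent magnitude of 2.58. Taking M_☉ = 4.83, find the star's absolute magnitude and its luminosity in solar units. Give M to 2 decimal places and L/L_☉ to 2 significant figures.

d = 1/p = 1/0.460″ = 2.174 pc
M = m − 5 log₁₀ d + 5 = 2.58 − 5·0.3372 + 5 = 5.894
M − M_☉ = 5.894 − 4.83 = 1.064
L/L_☉ = 10^(−0.4 × 1.064) = 0.3754

M ≈ 5.89; L/L_☉ ≈ 0.38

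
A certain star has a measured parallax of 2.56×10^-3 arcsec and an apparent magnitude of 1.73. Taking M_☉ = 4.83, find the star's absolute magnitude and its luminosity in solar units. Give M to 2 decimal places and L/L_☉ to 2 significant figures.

M ≈ -6.23; L/L_☉ ≈ 27000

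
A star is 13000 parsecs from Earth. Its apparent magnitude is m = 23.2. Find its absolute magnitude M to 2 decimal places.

M ≈ 7.63

5 log₁₀(d/10 pc) = 5 log₁₀(13000) − 5 = 15.570
M = m − 5 log₁₀(d/10) = 23.2 − 15.570 = 7.630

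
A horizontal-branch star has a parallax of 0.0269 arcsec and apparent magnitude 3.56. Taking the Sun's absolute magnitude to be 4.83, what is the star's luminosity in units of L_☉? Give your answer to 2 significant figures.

d = 1/p = 1/0.0269″ = 37.17 pc
M = m − 5 log₁₀ d + 5 = 3.56 − 5·1.5702 + 5 = 0.709
M − M_☉ = 0.709 − 4.83 = -4.121
L/L_☉ = 10^(−0.4 × -4.121) = 44.51

L/L_☉ ≈ 45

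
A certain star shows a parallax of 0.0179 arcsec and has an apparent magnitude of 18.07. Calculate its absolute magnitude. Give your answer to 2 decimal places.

d = 1/p = 1/0.0179″ = 55.87 pc
5 log₁₀(d/10 pc) = 5 log₁₀(55.87) − 5 = 3.736
M = m − 5 log₁₀(d/10) = 18.07 − 3.736 = 14.334

M ≈ 14.33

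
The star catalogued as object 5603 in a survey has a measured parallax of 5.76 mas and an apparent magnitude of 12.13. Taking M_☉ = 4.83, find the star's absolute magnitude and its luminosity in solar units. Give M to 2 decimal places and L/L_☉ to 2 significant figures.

M ≈ 5.93; L/L_☉ ≈ 0.36

d = 1/p = 1000/5.76 mas = 173.6 pc
M = m − 5 log₁₀ d + 5 = 12.13 − 5·2.2396 + 5 = 5.932
M − M_☉ = 5.932 − 4.83 = 1.102
L/L_☉ = 10^(−0.4 × 1.102) = 0.3624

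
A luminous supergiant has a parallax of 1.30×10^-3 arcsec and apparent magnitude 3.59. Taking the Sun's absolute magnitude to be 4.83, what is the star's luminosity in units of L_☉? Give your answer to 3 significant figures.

L/L_☉ ≈ 18500

d = 1/p = 1/1.30×10^-3″ = 769.2 pc
M = m − 5 log₁₀ d + 5 = 3.59 − 5·2.8861 + 5 = -5.840
M − M_☉ = -5.840 − 4.83 = -10.670
L/L_☉ = 10^(−0.4 × -10.670) = 18540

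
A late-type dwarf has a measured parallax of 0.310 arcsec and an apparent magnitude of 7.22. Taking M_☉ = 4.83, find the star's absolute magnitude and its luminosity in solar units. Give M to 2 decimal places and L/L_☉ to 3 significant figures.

d = 1/p = 1/0.310″ = 3.226 pc
M = m − 5 log₁₀ d + 5 = 7.22 − 5·0.5086 + 5 = 9.677
M − M_☉ = 9.677 − 4.83 = 4.847
L/L_☉ = 10^(−0.4 × 4.847) = 0.01152

M ≈ 9.68; L/L_☉ ≈ 0.0115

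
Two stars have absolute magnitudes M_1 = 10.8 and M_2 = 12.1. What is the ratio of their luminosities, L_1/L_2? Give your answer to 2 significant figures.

L_1/L_2 ≈ 3.3

ΔM = M_1 − M_2 = -1.3
L_1/L_2 = 10^(−0.4 ΔM) = 10^0.520 = 3.311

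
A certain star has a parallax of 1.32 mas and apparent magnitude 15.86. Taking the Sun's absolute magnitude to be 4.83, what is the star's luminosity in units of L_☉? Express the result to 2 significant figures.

d = 1/p = 1000/1.32 mas = 757.6 pc
M = m − 5 log₁₀ d + 5 = 15.86 − 5·2.8794 + 5 = 6.463
M − M_☉ = 6.463 − 4.83 = 1.633
L/L_☉ = 10^(−0.4 × 1.633) = 0.2223

L/L_☉ ≈ 0.22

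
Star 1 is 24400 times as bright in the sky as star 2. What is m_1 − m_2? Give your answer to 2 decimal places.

m_1 − m_2 ≈ -10.97

Pogson: Δm = −2.5 log₁₀(ratio) = −2.5 log₁₀(24400) = −2.5 × 4.3874 = -10.968
Star 1 is brighter, so it has the smaller magnitude: the difference is negative.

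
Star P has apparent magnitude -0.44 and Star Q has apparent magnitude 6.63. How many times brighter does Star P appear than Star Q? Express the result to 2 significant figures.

Magnitude difference = -7.07
Flux ratio = 10^(−0.4 Δm) = 10^(−0.4 × -7.07) = 10^2.828 = 673.0

670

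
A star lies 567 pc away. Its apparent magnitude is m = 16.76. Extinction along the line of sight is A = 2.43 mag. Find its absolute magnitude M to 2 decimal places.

M ≈ 5.56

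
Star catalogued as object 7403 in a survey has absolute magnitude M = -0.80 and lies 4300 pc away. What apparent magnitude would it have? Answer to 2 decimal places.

m ≈ 12.37

m = M + 5 log₁₀ d − 5 = -0.80 + 5·3.6335 − 5 = 12.367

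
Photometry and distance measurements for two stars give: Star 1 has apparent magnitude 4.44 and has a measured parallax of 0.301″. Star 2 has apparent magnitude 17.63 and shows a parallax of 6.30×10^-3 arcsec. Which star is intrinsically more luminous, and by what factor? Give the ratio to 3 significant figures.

Star 1 is more luminous, by a factor of 82.7.

Star 1: d = 1/p = 1/0.301″ = 3.322 pc
Star 1: M = m − 5 log₁₀ d + 5 = 4.44 − 5·0.5214 + 5 = 6.833
Star 2: d = 1/p = 1/6.30×10^-3″ = 158.7 pc
Star 2: M = m − 5 log₁₀ d + 5 = 17.63 − 5·2.2007 + 5 = 11.627
ΔM = M_1 − M_2 = 6.833 − (11.627) = -4.794; smaller M is more luminous → Star 1.
L ratio = 10^(0.4 |ΔM|) = 10^1.918 = 82.71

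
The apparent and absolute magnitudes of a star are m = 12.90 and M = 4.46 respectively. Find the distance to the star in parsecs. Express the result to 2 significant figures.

d ≈ 490 pc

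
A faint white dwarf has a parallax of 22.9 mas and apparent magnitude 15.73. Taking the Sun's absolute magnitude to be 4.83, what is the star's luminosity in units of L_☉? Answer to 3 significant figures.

L/L_☉ ≈ 8.32×10^-4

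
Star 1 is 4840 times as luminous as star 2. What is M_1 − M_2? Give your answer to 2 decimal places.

M_1 − M_2 ≈ -9.21

Pogson: ΔM = −2.5 log₁₀(ratio) = −2.5 log₁₀(4840) = −2.5 × 3.6848 = -9.212
Star 1 is brighter, so it has the smaller magnitude: the difference is negative.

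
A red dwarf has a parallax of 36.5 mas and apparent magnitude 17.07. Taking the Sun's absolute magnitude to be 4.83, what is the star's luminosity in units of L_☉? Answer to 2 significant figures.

L/L_☉ ≈ 9.5×10^-5

d = 1/p = 1000/36.5 mas = 27.40 pc
M = m − 5 log₁₀ d + 5 = 17.07 − 5·1.4377 + 5 = 14.881
M − M_☉ = 14.881 − 4.83 = 10.051
L/L_☉ = 10^(−0.4 × 10.051) = 9.537×10^-5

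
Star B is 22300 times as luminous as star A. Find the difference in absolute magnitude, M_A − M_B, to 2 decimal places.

M_A − M_B ≈ 10.87

Pogson: ΔM = −2.5 log₁₀(ratio) = −2.5 log₁₀(22300) = −2.5 × 4.3483 = -10.871
Star B is brighter so has the smaller magnitude: M_A − M_B is positive.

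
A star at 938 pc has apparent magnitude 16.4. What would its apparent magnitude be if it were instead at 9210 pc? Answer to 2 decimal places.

m ≈ 21.36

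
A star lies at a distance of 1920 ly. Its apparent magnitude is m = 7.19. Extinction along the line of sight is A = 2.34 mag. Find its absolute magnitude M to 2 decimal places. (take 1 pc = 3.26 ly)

M ≈ -4.00

d = 1920 ly / 3.26 = 589.0 pc
5 log₁₀(d/10 pc) = 5 log₁₀(589.0) − 5 = 8.850
M = m − 5 log₁₀(d/10) − A = 7.19 − 8.850 − 2.34 = -4.000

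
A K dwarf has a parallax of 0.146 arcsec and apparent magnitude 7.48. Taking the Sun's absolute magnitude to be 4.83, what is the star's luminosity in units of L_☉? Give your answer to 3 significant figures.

d = 1/p = 1/0.146″ = 6.849 pc
M = m − 5 log₁₀ d + 5 = 7.48 − 5·0.8356 + 5 = 8.302
M − M_☉ = 8.302 − 4.83 = 3.472
L/L_☉ = 10^(−0.4 × 3.472) = 0.04086

L/L_☉ ≈ 0.0409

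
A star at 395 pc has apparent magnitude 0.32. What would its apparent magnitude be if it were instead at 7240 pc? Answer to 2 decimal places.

Flux ∝ 1/d², so Δm = 5 log₁₀(d₂/d₁) = 5 log₁₀(7240/395) = 6.316
m₂ = m₁ + Δm = 0.32 + (6.316) = 6.636

m ≈ 6.64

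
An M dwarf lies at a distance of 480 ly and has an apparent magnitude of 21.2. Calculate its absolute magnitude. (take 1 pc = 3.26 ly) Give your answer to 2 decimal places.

d = 480 ly / 3.26 = 147.2 pc
5 log₁₀(d/10 pc) = 5 log₁₀(147.2) − 5 = 5.840
M = m − 5 log₁₀(d/10) = 21.2 − 5.840 = 15.360

M ≈ 15.36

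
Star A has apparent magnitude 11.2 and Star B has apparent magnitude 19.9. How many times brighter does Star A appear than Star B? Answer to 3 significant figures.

3020

Δm = 11.2 − (19.9) = -8.7
Flux ratio = 10^(−0.4 Δm) = 10^(−0.4 × -8.7) = 10^3.480 = 3020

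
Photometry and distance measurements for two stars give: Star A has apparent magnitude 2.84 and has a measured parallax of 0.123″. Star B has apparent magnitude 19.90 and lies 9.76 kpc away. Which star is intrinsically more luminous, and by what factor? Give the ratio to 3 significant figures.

Star A: d = 1/p = 1/0.123″ = 8.130 pc
Star A: M = m − 5 log₁₀ d + 5 = 2.84 − 5·0.9101 + 5 = 3.290
Star B: d = 9.76 kpc = 9760 pc
Star B: M = m − 5 log₁₀ d + 5 = 19.90 − 5·3.9894 + 5 = 4.953
ΔM = M_A − M_B = 3.290 − (4.953) = -1.663; smaller M is more luminous → Star A.
L ratio = 10^(0.4 |ΔM|) = 10^0.665 = 4.627

Star A is more luminous, by a factor of 4.63.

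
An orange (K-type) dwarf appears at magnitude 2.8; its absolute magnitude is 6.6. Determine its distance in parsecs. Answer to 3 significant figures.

μ = m − M = -3.800
m − M = 5 log₁₀ d − 5
log₁₀ d = (m − M)/5 + 1 = 0.2400
d = 10^0.2400 = 1.738 pc

d ≈ 1.74 pc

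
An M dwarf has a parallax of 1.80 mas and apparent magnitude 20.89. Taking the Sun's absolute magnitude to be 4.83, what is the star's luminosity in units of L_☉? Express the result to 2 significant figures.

d = 1/p = 1000/1.80 mas = 555.6 pc
M = m − 5 log₁₀ d + 5 = 20.89 − 5·2.7447 + 5 = 12.166
M − M_☉ = 12.166 − 4.83 = 7.336
L/L_☉ = 10^(−0.4 × 7.336) = 1.163×10^-3

L/L_☉ ≈ 1.2×10^-3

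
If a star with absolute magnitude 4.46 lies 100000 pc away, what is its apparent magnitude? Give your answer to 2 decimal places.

m = M + 5 log₁₀ d − 5 = 4.46 + 5·5.0000 − 5 = 24.460

m ≈ 24.46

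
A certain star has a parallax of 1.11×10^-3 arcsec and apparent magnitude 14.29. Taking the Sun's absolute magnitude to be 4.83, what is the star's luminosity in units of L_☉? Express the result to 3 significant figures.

L/L_☉ ≈ 1.33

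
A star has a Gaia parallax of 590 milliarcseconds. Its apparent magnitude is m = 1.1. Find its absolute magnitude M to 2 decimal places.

p = 590 mas = 0.590″ → d = 1/p = 1.695 pc
5 log₁₀(d/10 pc) = 5 log₁₀(1.695) − 5 = -3.854
M = m − 5 log₁₀(d/10) = 1.1 + 3.854 = 4.954

M ≈ 4.95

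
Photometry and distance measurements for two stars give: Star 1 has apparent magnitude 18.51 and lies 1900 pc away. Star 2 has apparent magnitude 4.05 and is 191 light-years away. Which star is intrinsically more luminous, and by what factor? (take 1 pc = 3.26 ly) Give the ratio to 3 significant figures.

Star 1: M = m − 5 log₁₀ d + 5 = 18.51 − 5·3.2788 + 5 = 7.116
Star 2: d = 191 ly / 3.26 = 58.59 pc
Star 2: M = m − 5 log₁₀ d + 5 = 4.05 − 5·1.7678 + 5 = 0.211
ΔM = M_1 − M_2 = 7.116 − (0.211) = 6.905; smaller M is more luminous → Star 2.
L ratio = 10^(0.4 |ΔM|) = 10^2.762 = 578.3

Star 2 is more luminous, by a factor of 578.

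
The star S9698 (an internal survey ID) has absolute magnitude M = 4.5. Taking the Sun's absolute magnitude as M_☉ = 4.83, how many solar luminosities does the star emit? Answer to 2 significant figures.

M − M_☉ = 4.5 − 4.83 = -0.330
L/L_☉ = 10^(−0.4 (M − M_☉)) = 10^0.132 = 1.355

L/L_☉ ≈ 1.4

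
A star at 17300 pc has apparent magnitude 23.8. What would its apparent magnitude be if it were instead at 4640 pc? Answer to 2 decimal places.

Flux ∝ 1/d², so Δm = 5 log₁₀(d₂/d₁) = 5 log₁₀(4640/17300) = -2.858
m₂ = m₁ + Δm = 23.8 + (-2.858) = 20.942

m ≈ 20.94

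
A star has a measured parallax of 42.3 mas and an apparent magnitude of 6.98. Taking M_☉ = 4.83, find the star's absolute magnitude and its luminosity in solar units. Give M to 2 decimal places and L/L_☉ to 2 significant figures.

M ≈ 5.11; L/L_☉ ≈ 0.77

d = 1/p = 1000/42.3 mas = 23.64 pc
M = m − 5 log₁₀ d + 5 = 6.98 − 5·1.3737 + 5 = 5.112
M − M_☉ = 5.112 − 4.83 = 0.282
L/L_☉ = 10^(−0.4 × 0.282) = 0.7715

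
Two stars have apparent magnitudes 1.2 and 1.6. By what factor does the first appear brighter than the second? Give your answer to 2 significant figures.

1.4

Δm = 1.2 − (1.6) = -0.4
Flux ratio = 10^(−0.4 Δm) = 10^(−0.4 × -0.4) = 10^0.160 = 1.445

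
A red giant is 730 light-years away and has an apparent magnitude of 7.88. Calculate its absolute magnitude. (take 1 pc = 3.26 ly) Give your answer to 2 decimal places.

M ≈ 1.13

d = 730 ly / 3.26 = 223.9 pc
5 log₁₀(d/10 pc) = 5 log₁₀(223.9) − 5 = 6.751
M = m − 5 log₁₀(d/10) = 7.88 − 6.751 = 1.129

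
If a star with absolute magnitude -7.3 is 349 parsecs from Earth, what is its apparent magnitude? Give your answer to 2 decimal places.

m = M + 5 log₁₀ d − 5 = -7.3 + 5·2.5428 − 5 = 0.414

m ≈ 0.41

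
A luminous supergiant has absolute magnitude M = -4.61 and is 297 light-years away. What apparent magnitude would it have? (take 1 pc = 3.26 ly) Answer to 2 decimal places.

d = 297 ly / 3.26 = 91.10 pc
m = M + 5 log₁₀ d − 5 = -4.61 + 5·1.9595 − 5 = 0.188

m ≈ 0.19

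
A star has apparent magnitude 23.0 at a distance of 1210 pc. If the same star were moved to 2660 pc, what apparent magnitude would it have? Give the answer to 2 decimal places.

m ≈ 24.71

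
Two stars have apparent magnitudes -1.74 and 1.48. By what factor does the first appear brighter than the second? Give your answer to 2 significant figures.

Δm = -1.74 − (1.48) = -3.22
Flux ratio = 10^(−0.4 Δm) = 10^(−0.4 × -3.22) = 10^1.288 = 19.41

19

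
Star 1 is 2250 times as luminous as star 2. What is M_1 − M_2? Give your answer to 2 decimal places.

Pogson: ΔM = −2.5 log₁₀(ratio) = −2.5 log₁₀(2250) = −2.5 × 3.3522 = -8.380
Star 1 is brighter, so it has the smaller magnitude: the difference is negative.

M_1 − M_2 ≈ -8.38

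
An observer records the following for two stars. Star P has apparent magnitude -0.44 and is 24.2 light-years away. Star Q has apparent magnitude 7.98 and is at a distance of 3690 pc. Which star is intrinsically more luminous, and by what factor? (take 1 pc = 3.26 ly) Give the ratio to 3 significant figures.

Star P: d = 24.2 ly / 3.26 = 7.423 pc
Star P: M = m − 5 log₁₀ d + 5 = -0.44 − 5·0.8706 + 5 = 0.207
Star Q: M = m − 5 log₁₀ d + 5 = 7.98 − 5·3.5670 + 5 = -4.855
ΔM = M_P − M_Q = 0.207 − (-4.855) = 5.062; smaller M is more luminous → Star Q.
L ratio = 10^(0.4 |ΔM|) = 10^2.025 = 105.9

Star Q is more luminous, by a factor of 106.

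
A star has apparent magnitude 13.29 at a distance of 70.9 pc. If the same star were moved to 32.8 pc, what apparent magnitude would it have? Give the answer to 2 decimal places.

m ≈ 11.62

Flux ∝ 1/d², so Δm = 5 log₁₀(d₂/d₁) = 5 log₁₀(32.8/70.9) = -1.674
m₂ = m₁ + Δm = 13.29 + (-1.674) = 11.616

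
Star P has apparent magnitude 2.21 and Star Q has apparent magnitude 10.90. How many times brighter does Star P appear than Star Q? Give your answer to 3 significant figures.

Magnitude difference = -8.69
Flux ratio = 10^(−0.4 Δm) = 10^(−0.4 × -8.69) = 10^3.476 = 2992

2990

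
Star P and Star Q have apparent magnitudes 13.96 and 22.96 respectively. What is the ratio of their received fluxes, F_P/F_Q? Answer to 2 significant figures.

Magnitude difference = -9.00
Flux ratio = 10^(−0.4 Δm) = 10^(−0.4 × -9.00) = 10^3.600 = 3981

F_P/F_Q ≈ 4000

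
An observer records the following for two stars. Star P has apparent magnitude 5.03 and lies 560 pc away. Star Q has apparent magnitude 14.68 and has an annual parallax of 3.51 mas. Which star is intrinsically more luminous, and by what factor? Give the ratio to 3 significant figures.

Star P is more luminous, by a factor of 28000.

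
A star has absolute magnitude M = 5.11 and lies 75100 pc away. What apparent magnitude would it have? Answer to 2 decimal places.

m = M + 5 log₁₀ d − 5 = 5.11 + 5·4.8756 − 5 = 24.488

m ≈ 24.49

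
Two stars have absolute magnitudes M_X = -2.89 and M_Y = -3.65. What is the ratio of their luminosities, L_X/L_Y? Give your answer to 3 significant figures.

L_X/L_Y ≈ 0.497

ΔM = M_X − M_Y = 0.76
L_X/L_Y = 10^(−0.4 ΔM) = 10^-0.304 = 0.4966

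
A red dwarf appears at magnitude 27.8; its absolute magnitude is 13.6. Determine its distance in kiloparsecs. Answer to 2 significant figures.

d ≈ 6.9 kpc

μ = m − M = 14.200
m − M = 5 log₁₀ d − 5
log₁₀ d = (m − M)/5 + 1 = 3.8400
d = 10^3.8400 = 6918 pc
= 6.918 kpc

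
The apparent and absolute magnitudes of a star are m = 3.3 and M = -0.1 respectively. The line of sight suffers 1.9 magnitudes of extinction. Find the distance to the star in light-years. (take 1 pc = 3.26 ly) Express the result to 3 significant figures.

m − M = 5 log₁₀(d/10 pc) + A  ⇒  3.3 − (-0.1) − 1.9 = 5 log₁₀(d/10)
1.500 = 5 log₁₀(d/10)
log₁₀ d = (m − M − A)/5 + 1 = 1.3000
d = 10^1.3000 = 19.95 pc
= 65.05 ly

d ≈ 65.0 ly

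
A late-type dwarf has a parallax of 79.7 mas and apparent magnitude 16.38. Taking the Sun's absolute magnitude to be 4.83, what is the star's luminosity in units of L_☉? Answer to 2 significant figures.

L/L_☉ ≈ 3.8×10^-5

d = 1/p = 1000/79.7 mas = 12.55 pc
M = m − 5 log₁₀ d + 5 = 16.38 − 5·1.0985 + 5 = 15.887
M − M_☉ = 15.887 − 4.83 = 11.057
L/L_☉ = 10^(−0.4 × 11.057) = 3.776×10^-5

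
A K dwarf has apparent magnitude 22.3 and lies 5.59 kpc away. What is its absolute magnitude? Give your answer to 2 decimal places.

M ≈ 8.56

d = 5.59 kpc = 5590 pc
5 log₁₀(d/10 pc) = 5 log₁₀(5590) − 5 = 13.737
M = m − 5 log₁₀(d/10) = 22.3 − 13.737 = 8.563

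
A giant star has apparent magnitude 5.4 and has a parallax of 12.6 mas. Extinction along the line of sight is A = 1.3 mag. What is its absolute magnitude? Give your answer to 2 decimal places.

M ≈ -0.40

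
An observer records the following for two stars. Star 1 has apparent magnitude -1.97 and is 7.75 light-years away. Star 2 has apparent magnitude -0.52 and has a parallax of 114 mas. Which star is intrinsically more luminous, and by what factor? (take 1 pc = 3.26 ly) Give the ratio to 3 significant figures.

Star 2 is more luminous, by a factor of 3.58.

Star 1: d = 7.75 ly / 3.26 = 2.377 pc
Star 1: M = m − 5 log₁₀ d + 5 = -1.97 − 5·0.3761 + 5 = 1.150
Star 2: p = 114 mas = 0.114″ → d = 1/p = 8.772 pc
Star 2: M = m − 5 log₁₀ d + 5 = -0.52 − 5·0.9431 + 5 = -0.235
ΔM = M_1 − M_2 = 1.150 − (-0.235) = 1.385; smaller M is more luminous → Star 2.
L ratio = 10^(0.4 |ΔM|) = 10^0.554 = 3.581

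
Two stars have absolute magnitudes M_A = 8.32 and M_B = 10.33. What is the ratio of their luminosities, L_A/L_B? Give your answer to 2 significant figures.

L_A/L_B ≈ 6.4

ΔM = M_A − M_B = -2.01
L_A/L_B = 10^(−0.4 ΔM) = 10^0.804 = 6.368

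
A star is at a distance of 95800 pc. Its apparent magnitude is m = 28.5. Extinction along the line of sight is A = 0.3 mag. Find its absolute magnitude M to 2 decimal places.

M ≈ 8.29

5 log₁₀(d/10 pc) = 5 log₁₀(95800) − 5 = 19.907
M = m − 5 log₁₀(d/10) − A = 28.5 − 19.907 − 0.3 = 8.293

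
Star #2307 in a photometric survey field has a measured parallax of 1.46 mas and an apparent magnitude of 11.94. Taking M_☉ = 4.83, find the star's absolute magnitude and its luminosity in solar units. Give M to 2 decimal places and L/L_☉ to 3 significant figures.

d = 1/p = 1000/1.46 mas = 684.9 pc
M = m − 5 log₁₀ d + 5 = 11.94 − 5·2.8356 + 5 = 2.762
M − M_☉ = 2.762 − 4.83 = -2.068
L/L_☉ = 10^(−0.4 × -2.068) = 6.719

M ≈ 2.76; L/L_☉ ≈ 6.72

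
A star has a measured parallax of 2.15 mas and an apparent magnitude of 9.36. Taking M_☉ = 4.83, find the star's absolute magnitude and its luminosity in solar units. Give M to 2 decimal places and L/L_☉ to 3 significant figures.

d = 1/p = 1000/2.15 mas = 465.1 pc
M = m − 5 log₁₀ d + 5 = 9.36 − 5·2.6676 + 5 = 1.022
M − M_☉ = 1.022 − 4.83 = -3.808
L/L_☉ = 10^(−0.4 × -3.808) = 33.35

M ≈ 1.02; L/L_☉ ≈ 33.4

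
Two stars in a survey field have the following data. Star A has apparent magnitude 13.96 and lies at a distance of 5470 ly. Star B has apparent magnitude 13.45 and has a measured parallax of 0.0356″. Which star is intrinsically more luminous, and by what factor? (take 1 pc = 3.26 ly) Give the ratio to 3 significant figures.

Star A is more luminous, by a factor of 2230.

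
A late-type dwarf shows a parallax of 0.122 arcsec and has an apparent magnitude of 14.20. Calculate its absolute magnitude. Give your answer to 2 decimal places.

d = 1/p = 1/0.122″ = 8.197 pc
5 log₁₀(d/10 pc) = 5 log₁₀(8.197) − 5 = -0.432
M = m − 5 log₁₀(d/10) = 14.20 + 0.432 = 14.632

M ≈ 14.63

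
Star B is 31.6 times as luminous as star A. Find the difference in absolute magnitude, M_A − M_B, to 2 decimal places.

Pogson: ΔM = −2.5 log₁₀(ratio) = −2.5 log₁₀(31.6) = −2.5 × 1.4997 = -3.749
Star B is brighter so has the smaller magnitude: M_A − M_B is positive.

M_A − M_B ≈ 3.75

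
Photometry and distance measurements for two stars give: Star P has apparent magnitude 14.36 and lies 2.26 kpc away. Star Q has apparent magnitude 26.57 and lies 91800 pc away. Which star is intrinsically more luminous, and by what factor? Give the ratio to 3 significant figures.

Star P is more luminous, by a factor of 46.4.

Star P: d = 2.26 kpc = 2260 pc
Star P: M = m − 5 log₁₀ d + 5 = 14.36 − 5·3.3541 + 5 = 2.589
Star Q: M = m − 5 log₁₀ d + 5 = 26.57 − 5·4.9628 + 5 = 6.756
ΔM = M_P − M_Q = 2.589 − (6.756) = -4.166; smaller M is more luminous → Star P.
L ratio = 10^(0.4 |ΔM|) = 10^1.667 = 46.40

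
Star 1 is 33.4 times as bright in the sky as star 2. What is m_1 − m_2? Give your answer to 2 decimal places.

m_1 − m_2 ≈ -3.81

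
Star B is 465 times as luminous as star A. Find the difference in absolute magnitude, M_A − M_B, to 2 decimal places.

Pogson: ΔM = −2.5 log₁₀(ratio) = −2.5 log₁₀(465) = −2.5 × 2.6675 = -6.669
Star B is brighter so has the smaller magnitude: M_A − M_B is positive.

M_A − M_B ≈ 6.67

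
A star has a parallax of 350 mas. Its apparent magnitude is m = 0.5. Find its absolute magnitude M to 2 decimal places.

M ≈ 3.22

p = 350 mas = 0.350″ → d = 1/p = 2.857 pc
5 log₁₀(d/10 pc) = 5 log₁₀(2.857) − 5 = -2.720
M = m − 5 log₁₀(d/10) = 0.5 + 2.720 = 3.220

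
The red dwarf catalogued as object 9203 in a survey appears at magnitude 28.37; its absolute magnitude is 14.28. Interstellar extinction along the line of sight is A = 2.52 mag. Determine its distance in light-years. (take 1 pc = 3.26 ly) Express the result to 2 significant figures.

d ≈ 6700 ly

m − M = 5 log₁₀(d/10 pc) + A  ⇒  28.37 − (14.28) − 2.52 = 5 log₁₀(d/10)
11.570 = 5 log₁₀(d/10)
log₁₀ d = (m − M − A)/5 + 1 = 3.3140
d = 10^3.3140 = 2061 pc
= 6718 ly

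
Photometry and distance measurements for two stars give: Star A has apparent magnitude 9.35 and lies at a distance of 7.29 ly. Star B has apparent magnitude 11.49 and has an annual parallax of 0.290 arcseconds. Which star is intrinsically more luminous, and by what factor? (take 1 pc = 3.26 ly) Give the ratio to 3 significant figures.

Star A is more luminous, by a factor of 3.02.

Star A: d = 7.29 ly / 3.26 = 2.236 pc
Star A: M = m − 5 log₁₀ d + 5 = 9.35 − 5·0.3495 + 5 = 12.602
Star B: d = 1/p = 1/0.290″ = 3.448 pc
Star B: M = m − 5 log₁₀ d + 5 = 11.49 − 5·0.5376 + 5 = 13.802
ΔM = M_A − M_B = 12.602 − (13.802) = -1.200; smaller M is more luminous → Star A.
L ratio = 10^(0.4 |ΔM|) = 10^0.480 = 3.019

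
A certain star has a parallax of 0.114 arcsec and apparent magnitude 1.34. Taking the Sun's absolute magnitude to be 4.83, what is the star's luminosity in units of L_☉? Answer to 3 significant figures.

L/L_☉ ≈ 19.2

d = 1/p = 1/0.114″ = 8.772 pc
M = m − 5 log₁₀ d + 5 = 1.34 − 5·0.9431 + 5 = 1.625
M − M_☉ = 1.625 − 4.83 = -3.205
L/L_☉ = 10^(−0.4 × -3.205) = 19.15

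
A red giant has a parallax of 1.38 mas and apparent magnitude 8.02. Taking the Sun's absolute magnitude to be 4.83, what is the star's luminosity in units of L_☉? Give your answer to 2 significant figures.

L/L_☉ ≈ 280

d = 1/p = 1000/1.38 mas = 724.6 pc
M = m − 5 log₁₀ d + 5 = 8.02 − 5·2.8601 + 5 = -1.281
M − M_☉ = -1.281 − 4.83 = -6.111
L/L_☉ = 10^(−0.4 × -6.111) = 278.1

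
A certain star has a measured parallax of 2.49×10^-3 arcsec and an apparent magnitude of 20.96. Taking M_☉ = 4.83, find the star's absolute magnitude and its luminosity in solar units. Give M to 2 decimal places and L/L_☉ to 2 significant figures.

M ≈ 12.94; L/L_☉ ≈ 5.7×10^-4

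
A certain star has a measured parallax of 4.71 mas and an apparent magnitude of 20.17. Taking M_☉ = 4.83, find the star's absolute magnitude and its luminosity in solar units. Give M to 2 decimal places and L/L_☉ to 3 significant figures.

M ≈ 13.54; L/L_☉ ≈ 3.30×10^-4

d = 1/p = 1000/4.71 mas = 212.3 pc
M = m − 5 log₁₀ d + 5 = 20.17 − 5·2.3270 + 5 = 13.535
M − M_☉ = 13.535 − 4.83 = 8.705
L/L_☉ = 10^(−0.4 × 8.705) = 3.296×10^-4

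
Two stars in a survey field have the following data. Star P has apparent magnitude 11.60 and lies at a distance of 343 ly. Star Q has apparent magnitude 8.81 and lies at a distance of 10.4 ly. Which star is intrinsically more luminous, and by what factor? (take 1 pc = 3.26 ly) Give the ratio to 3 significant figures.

Star P: d = 343 ly / 3.26 = 105.2 pc
Star P: M = m − 5 log₁₀ d + 5 = 11.60 − 5·2.0221 + 5 = 6.490
Star Q: d = 10.4 ly / 3.26 = 3.190 pc
Star Q: M = m − 5 log₁₀ d + 5 = 8.81 − 5·0.5038 + 5 = 11.291
ΔM = M_P − M_Q = 6.490 − (11.291) = -4.801; smaller M is more luminous → Star P.
L ratio = 10^(0.4 |ΔM|) = 10^1.921 = 83.28

Star P is more luminous, by a factor of 83.3.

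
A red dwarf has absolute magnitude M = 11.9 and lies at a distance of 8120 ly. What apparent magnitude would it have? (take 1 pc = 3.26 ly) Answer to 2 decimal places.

d = 8120 ly / 3.26 = 2491 pc
m = M + 5 log₁₀ d − 5 = 11.9 + 5·3.3963 − 5 = 23.882

m ≈ 23.88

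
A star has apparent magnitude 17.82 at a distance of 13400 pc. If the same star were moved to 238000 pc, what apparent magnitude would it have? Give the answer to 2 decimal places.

m ≈ 24.07

Flux ∝ 1/d², so Δm = 5 log₁₀(d₂/d₁) = 5 log₁₀(238000/13400) = 6.247
m₂ = m₁ + Δm = 17.82 + (6.247) = 24.067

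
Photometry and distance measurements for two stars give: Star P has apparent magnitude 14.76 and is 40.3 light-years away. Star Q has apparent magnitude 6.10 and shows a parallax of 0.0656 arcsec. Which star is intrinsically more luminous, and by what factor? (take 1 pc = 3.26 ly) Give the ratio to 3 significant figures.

Star Q is more luminous, by a factor of 4430.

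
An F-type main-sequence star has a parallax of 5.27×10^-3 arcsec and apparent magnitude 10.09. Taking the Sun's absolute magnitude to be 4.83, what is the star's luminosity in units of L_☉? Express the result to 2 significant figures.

d = 1/p = 1/5.27×10^-3″ = 189.8 pc
M = m − 5 log₁₀ d + 5 = 10.09 − 5·2.2782 + 5 = 3.699
M − M_☉ = 3.699 − 4.83 = -1.131
L/L_☉ = 10^(−0.4 × -1.131) = 2.834

L/L_☉ ≈ 2.8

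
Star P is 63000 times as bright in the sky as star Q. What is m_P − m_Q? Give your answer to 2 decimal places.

m_P − m_Q ≈ -12.00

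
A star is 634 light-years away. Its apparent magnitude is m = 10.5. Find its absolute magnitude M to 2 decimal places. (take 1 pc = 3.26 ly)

M ≈ 4.06

d = 634 ly / 3.26 = 194.5 pc
5 log₁₀(d/10 pc) = 5 log₁₀(194.5) − 5 = 6.444
M = m − 5 log₁₀(d/10) = 10.5 − 6.444 = 4.056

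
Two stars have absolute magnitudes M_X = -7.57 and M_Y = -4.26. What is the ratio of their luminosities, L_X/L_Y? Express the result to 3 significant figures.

ΔM = M_X − M_Y = -3.31
L_X/L_Y = 10^(−0.4 ΔM) = 10^1.324 = 21.09

L_X/L_Y ≈ 21.1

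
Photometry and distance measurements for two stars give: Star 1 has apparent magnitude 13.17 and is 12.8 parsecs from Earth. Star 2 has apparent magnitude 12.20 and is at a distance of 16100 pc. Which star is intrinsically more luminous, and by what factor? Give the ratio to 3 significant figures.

Star 2 is more luminous, by a factor of 3.87×10^6.

Star 1: M = m − 5 log₁₀ d + 5 = 13.17 − 5·1.1072 + 5 = 12.634
Star 2: M = m − 5 log₁₀ d + 5 = 12.20 − 5·4.2068 + 5 = -3.834
ΔM = M_1 − M_2 = 12.634 − (-3.834) = 16.468; smaller M is more luminous → Star 2.
L ratio = 10^(0.4 |ΔM|) = 10^6.587 = 3.866×10^6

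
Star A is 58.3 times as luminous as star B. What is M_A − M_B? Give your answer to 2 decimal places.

M_A − M_B ≈ -4.41

Pogson: ΔM = −2.5 log₁₀(ratio) = −2.5 log₁₀(58.3) = −2.5 × 1.7657 = -4.414
Star A is brighter, so it has the smaller magnitude: the difference is negative.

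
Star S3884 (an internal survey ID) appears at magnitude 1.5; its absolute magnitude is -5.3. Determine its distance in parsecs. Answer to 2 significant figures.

d ≈ 230 pc

μ = m − M = 6.800
m − M = 5 log₁₀ d − 5
log₁₀ d = (m − M)/5 + 1 = 2.3600
d = 10^2.3600 = 229.1 pc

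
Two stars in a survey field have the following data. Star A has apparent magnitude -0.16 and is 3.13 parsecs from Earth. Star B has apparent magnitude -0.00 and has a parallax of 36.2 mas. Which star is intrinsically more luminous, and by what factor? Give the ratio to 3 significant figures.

Star A: M = m − 5 log₁₀ d + 5 = -0.16 − 5·0.4955 + 5 = 2.362
Star B: p = 36.2 mas = 0.0362″ → d = 1/p = 27.62 pc
Star B: M = m − 5 log₁₀ d + 5 = -0.00 − 5·1.4413 + 5 = -2.206
ΔM = M_A − M_B = 2.362 − (-2.206) = 4.569; smaller M is more luminous → Star B.
L ratio = 10^(0.4 |ΔM|) = 10^1.827 = 67.22

Star B is more luminous, by a factor of 67.2.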